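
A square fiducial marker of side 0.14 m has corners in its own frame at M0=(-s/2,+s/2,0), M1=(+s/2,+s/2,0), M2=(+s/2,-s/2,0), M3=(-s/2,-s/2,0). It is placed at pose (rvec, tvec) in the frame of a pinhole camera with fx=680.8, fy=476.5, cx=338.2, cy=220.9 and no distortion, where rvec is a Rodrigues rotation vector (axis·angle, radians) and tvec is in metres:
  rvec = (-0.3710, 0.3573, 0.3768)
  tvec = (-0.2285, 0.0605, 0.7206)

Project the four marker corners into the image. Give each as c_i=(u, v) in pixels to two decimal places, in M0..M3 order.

c0=(40.77, 286.86) c1=(139.14, 320.88) c2=(205.79, 234.35) c3=(107.59, 208.39)

Intrinsics K: fx=680.8, fy=476.5, cx=338.2, cy=220.9
Marker side s = 0.14 m; corners in marker frame (Z=0):
  M0 = (-0.0700, +0.0700, 0)
  M1 = (+0.0700, +0.0700, 0)
  M2 = (+0.0700, -0.0700, 0)
  M3 = (-0.0700, -0.0700, 0)
rvec = (-0.3710, 0.3573, 0.3768), |rvec| = θ = 0.63819 rad = 36.565°
Rodrigues: sinθ=0.59574, 1−cosθ=0.19682; R = I + sinθ·[k]× + (1−cosθ)·[k]×²:
    [+0.86969 -0.41580 +0.26598]
    [+0.28768 +0.86487 +0.41139]
    [-0.40109 -0.28126 +0.87179]
t = (-0.2285, 0.0605, 0.7206) m
M0: Pc = R·M0+t = (-0.31848, +0.10090, +0.72899); u = 680.8·(-0.31848)/0.72899 + 338.2 = 40.7682, v = 476.5·(+0.10090)/0.72899 + 220.9 = 286.8552
M1: Pc = R·M1+t = (-0.19673, +0.14118, +0.67284); u = 680.8·(-0.19673)/0.67284 + 338.2 = 139.1439, v = 476.5·(+0.14118)/0.67284 + 220.9 = 320.8822
M2: Pc = R·M2+t = (-0.13852, +0.02010, +0.71221); u = 680.8·(-0.13852)/0.71221 + 338.2 = 205.7936, v = 476.5·(+0.02010)/0.71221 + 220.9 = 234.3454
M3: Pc = R·M3+t = (-0.26027, -0.02018, +0.76836); u = 680.8·(-0.26027)/0.76836 + 338.2 = 107.5887, v = 476.5·(-0.02018)/0.76836 + 220.9 = 208.3863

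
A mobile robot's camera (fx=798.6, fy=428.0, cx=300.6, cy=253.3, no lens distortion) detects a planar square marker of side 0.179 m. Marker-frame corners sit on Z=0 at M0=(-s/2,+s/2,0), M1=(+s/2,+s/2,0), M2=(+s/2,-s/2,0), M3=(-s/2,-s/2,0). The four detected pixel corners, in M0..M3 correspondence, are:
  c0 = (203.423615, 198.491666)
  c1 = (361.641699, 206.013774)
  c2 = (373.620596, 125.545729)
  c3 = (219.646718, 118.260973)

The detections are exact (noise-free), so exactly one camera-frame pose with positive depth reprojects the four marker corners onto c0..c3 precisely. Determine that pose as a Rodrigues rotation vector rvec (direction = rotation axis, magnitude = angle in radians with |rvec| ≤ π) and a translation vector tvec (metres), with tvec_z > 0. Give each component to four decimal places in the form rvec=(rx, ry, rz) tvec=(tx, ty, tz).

rvec=(-0.1392, -0.0039, 0.0888) tvec=(-0.0125, -0.1956, 0.9123)

Intrinsics K: fx=798.6, fy=428.0, cx=300.6, cy=253.3
Marker side s = 0.179 m; corners in marker frame (Z=0):
  M0 = (-0.0895, +0.0895, 0)
  M1 = (+0.0895, +0.0895, 0)
  M2 = (+0.0895, -0.0895, 0)
  M3 = (-0.0895, -0.0895, 0)
Detected image corners:
  c0 = (203.423615, 198.491666) px
  c1 = (361.641699, 206.013774) px
  c2 = (373.620596, 125.545729) px
  c3 = (219.646718, 118.260973) px
Planar DLT: solve 8×8 A·h = b for H (H[2,2]=1):
  H  [+871.16323 -122.83128 +289.66178]
  H  [+40.94798 +424.22330 +161.53024]
  H  [-0.00249 -0.15212 +1.00000]
B = K⁻¹H; ‖b₁‖=1.096115, ‖b₂‖=1.096115; λ = 2/(‖b₁‖+‖b₂‖) = 0.912313, sign → tz>0 ⇒ λ=+0.912313
r₁ = λ·B[:,0] = (+0.99606,+0.08863,-0.00227); r₂ = λ·B[:,1] = (-0.08808,+0.98640,-0.13878)
r₃ = r₁×r₂ = (-0.01006,+0.13844,+0.99032); SVD([r₁ r₂ r₃]) → R = UVᵀ:
  R  [+0.99606 -0.08808 -0.01006]
  R  [+0.08863 +0.98640 +0.13844]
  R  [-0.00227 -0.13878 +0.99032]
t = (-0.01250, -0.19561, +0.91231) m
tr R = 2.972780; θ = arccos((tr R − 1)/2) = 0.165171 rad = 9.464°
axis k = ((R−Rᵀ)₃₂, (R−Rᵀ)₁₃, (R−Rᵀ)₂₁) / (2 sinθ) = (-0.843018, -0.023702, +0.537364)
rvec = θ·k = (-0.139242, -0.003915, +0.088757)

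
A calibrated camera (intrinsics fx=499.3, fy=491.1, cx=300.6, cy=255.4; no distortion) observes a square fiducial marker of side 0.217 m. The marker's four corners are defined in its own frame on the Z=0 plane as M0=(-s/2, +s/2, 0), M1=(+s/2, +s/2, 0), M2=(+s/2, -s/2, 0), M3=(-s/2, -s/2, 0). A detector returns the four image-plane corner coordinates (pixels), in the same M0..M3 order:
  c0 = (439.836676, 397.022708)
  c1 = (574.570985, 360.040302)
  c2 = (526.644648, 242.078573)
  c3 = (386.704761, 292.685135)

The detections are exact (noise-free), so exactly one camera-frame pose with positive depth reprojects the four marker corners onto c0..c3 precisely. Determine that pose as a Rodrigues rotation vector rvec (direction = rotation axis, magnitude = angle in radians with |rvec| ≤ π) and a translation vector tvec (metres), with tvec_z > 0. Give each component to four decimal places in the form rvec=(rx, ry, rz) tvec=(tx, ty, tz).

rvec=(0.3437, 0.2834, -0.4414) tvec=(0.2802, 0.1123, 0.7814)

Intrinsics K: fx=499.3, fy=491.1, cx=300.6, cy=255.4
Marker side s = 0.217 m; corners in marker frame (Z=0):
  M0 = (-0.1085, +0.1085, 0)
  M1 = (+0.1085, +0.1085, 0)
  M2 = (+0.1085, -0.1085, 0)
  M3 = (-0.1085, -0.1085, 0)
Detected image corners:
  c0 = (439.836676, 397.022708) px
  c1 = (574.570985, 360.040302) px
  c2 = (526.644648, 242.078573) px
  c3 = (386.704761, 292.685135) px
Planar DLT: solve 8×8 A·h = b for H (H[2,2]=1):
  H  [+423.66249 +394.41691 +479.62719]
  H  [-340.59596 +618.62392 +326.00036]
  H  [-0.43323 +0.33407 +1.00000]
B = K⁻¹H; ‖b₁‖=1.279673, ‖b₂‖=1.279673; λ = 2/(‖b₁‖+‖b₂‖) = 0.781450, sign → tz>0 ⇒ λ=+0.781450
r₁ = λ·B[:,0] = (+0.86689,-0.36590,-0.33855); r₂ = λ·B[:,1] = (+0.46013,+0.84860,+0.26106)
r₃ = r₁×r₂ = (+0.19178,-0.38209,+0.90401); SVD([r₁ r₂ r₃]) → R = UVᵀ:
  R  [+0.86689 +0.46013 +0.19178]
  R  [-0.36590 +0.84860 -0.38209]
  R  [-0.33855 +0.26106 +0.90401]
t = (+0.28019, +0.11234, +0.78145) m
tr R = 2.619506; θ = arccos((tr R − 1)/2) = 0.627066 rad = 35.928°
axis k = ((R−Rᵀ)₃₂, (R−Rᵀ)₁₃, (R−Rᵀ)₂₁) / (2 sinθ) = (+0.548035, +0.451902, -0.703877)
rvec = θ·k = (+0.343654, +0.283372, -0.441377)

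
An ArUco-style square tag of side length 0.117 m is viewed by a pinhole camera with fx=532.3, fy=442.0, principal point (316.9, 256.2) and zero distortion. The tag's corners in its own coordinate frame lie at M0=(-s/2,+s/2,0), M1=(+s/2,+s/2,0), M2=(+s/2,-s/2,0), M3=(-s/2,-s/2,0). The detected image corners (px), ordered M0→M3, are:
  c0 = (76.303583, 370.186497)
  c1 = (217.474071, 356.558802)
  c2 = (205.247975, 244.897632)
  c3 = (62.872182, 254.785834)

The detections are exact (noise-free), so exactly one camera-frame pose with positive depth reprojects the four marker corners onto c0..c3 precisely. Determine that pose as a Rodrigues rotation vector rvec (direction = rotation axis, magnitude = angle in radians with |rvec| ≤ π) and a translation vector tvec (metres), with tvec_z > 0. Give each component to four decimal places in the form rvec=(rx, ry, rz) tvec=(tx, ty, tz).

Intrinsics K: fx=532.3, fy=442.0, cx=316.9, cy=256.2
Marker side s = 0.117 m; corners in marker frame (Z=0):
  M0 = (-0.0585, +0.0585, 0)
  M1 = (+0.0585, +0.0585, 0)
  M2 = (+0.0585, -0.0585, 0)
  M3 = (-0.0585, -0.0585, 0)
Detected image corners:
  c0 = (76.303583, 370.186497) px
  c1 = (217.474071, 356.558802) px
  c2 = (205.247975, 244.897632) px
  c3 = (62.872182, 254.785834) px
Planar DLT: solve 8×8 A·h = b for H (H[2,2]=1):
  H  [+1251.94899 +116.12848 +141.67951]
  H  [-12.73771 +984.41624 +306.66396]
  H  [+0.28636 +0.04675 +1.00000]
B = K⁻¹H; ‖b₁‖=2.208800, ‖b₂‖=2.208800; λ = 2/(‖b₁‖+‖b₂‖) = 0.452735, sign → tz>0 ⇒ λ=+0.452735
r₁ = λ·B[:,0] = (+0.98763,-0.08820,+0.12965); r₂ = λ·B[:,1] = (+0.08617,+0.99606,+0.02117)
r₃ = r₁×r₂ = (-0.13100,-0.00973,+0.99133); SVD([r₁ r₂ r₃]) → R = UVᵀ:
  R  [+0.98763 +0.08617 -0.13100]
  R  [-0.08820 +0.99606 -0.00973]
  R  [+0.12965 +0.02117 +0.99133]
t = (-0.14903, +0.05169, +0.45273) m
tr R = 2.975020; θ = arccos((tr R − 1)/2) = 0.158215 rad = 9.065°
axis k = ((R−Rᵀ)₃₂, (R−Rᵀ)₁₃, (R−Rᵀ)₂₁) / (2 sinθ) = (+0.098055, -0.827163, -0.553341)
rvec = θ·k = (+0.015514, -0.130870, -0.087547)

rvec=(0.0155, -0.1309, -0.0875) tvec=(-0.1490, 0.0517, 0.4527)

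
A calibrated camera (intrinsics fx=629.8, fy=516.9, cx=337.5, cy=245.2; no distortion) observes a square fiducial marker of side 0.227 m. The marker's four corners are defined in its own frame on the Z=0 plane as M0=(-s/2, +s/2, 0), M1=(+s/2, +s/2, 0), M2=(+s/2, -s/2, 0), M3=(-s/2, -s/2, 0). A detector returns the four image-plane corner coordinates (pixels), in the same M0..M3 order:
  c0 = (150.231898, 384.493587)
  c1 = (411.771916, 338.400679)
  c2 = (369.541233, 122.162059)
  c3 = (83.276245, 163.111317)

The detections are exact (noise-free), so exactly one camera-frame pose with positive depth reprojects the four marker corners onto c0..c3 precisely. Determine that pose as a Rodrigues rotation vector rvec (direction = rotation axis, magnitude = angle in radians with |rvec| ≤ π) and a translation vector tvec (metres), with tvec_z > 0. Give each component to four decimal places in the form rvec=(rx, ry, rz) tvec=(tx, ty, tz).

rvec=(0.1800, -0.1087, -0.1838) tvec=(-0.0657, 0.0109, 0.5174)

Intrinsics K: fx=629.8, fy=516.9, cx=337.5, cy=245.2
Marker side s = 0.227 m; corners in marker frame (Z=0):
  M0 = (-0.1135, +0.1135, 0)
  M1 = (+0.1135, +0.1135, 0)
  M2 = (+0.1135, -0.1135, 0)
  M3 = (-0.1135, -0.1135, 0)
Detected image corners:
  c0 = (150.231898, 384.493587) px
  c1 = (411.771916, 338.400679) px
  c2 = (369.541233, 122.162059) px
  c3 = (83.276245, 163.111317) px
Planar DLT: solve 8×8 A·h = b for H (H[2,2]=1):
  H  [+1248.94985 +331.41749 +257.55971]
  H  [-147.90891 +1055.09843 +256.11114]
  H  [+0.17569 +0.36264 +1.00000]
B = K⁻¹H; ‖b₁‖=1.932741, ‖b₂‖=1.932741; λ = 2/(‖b₁‖+‖b₂‖) = 0.517400, sign → tz>0 ⇒ λ=+0.517400
r₁ = λ·B[:,0] = (+0.97734,-0.19117,+0.09090); r₂ = λ·B[:,1] = (+0.17172,+0.96711,+0.18763)
r₃ = r₁×r₂ = (-0.12378,-0.16777,+0.97802); SVD([r₁ r₂ r₃]) → R = UVᵀ:
  R  [+0.97734 +0.17172 -0.12378]
  R  [-0.19117 +0.96711 -0.16777]
  R  [+0.09090 +0.18763 +0.97802]
t = (-0.06567, +0.01092, +0.51740) m
tr R = 2.922475; θ = arccos((tr R − 1)/2) = 0.279340 rad = 16.005°
axis k = ((R−Rᵀ)₃₂, (R−Rᵀ)₁₃, (R−Rᵀ)₂₁) / (2 sinθ) = (+0.644496, -0.389306, -0.658077)
rvec = θ·k = (+0.180034, -0.108749, -0.183827)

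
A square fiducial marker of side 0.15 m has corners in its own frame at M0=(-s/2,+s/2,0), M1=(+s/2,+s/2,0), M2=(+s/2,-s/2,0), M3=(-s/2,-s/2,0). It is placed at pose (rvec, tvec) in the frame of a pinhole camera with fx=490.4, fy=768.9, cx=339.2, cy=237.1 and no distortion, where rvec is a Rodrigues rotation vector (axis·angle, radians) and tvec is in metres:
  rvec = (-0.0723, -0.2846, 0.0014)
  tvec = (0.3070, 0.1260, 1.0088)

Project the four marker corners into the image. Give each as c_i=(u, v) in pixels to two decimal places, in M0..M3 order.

Intrinsics K: fx=490.4, fy=768.9, cx=339.2, cy=237.1
Marker side s = 0.15 m; corners in marker frame (Z=0):
  M0 = (-0.0750, +0.0750, 0)
  M1 = (+0.0750, +0.0750, 0)
  M2 = (+0.0750, -0.0750, 0)
  M3 = (-0.0750, -0.0750, 0)
rvec = (-0.0723, -0.2846, 0.0014), |rvec| = θ = 0.29364 rad = 16.825°
Rodrigues: sinθ=0.28944, 1−cosθ=0.04280; R = I + sinθ·[k]× + (1−cosθ)·[k]×²:
    [+0.95979 +0.00883 -0.28058]
    [+0.01159 +0.99740 +0.07107]
    [+0.28048 -0.07146 +0.95720]
t = (0.3070, 0.1260, 1.0088) m
M0: Pc = R·M0+t = (+0.23568, +0.19994, +0.98240); u = 490.4·(+0.23568)/0.98240 + 339.2 = 456.8467, v = 768.9·(+0.19994)/0.98240 + 237.1 = 393.5840
M1: Pc = R·M1+t = (+0.37965, +0.20167, +1.02448); u = 490.4·(+0.37965)/1.02448 + 339.2 = 520.9308, v = 768.9·(+0.20167)/1.02448 + 237.1 = 388.4631
M2: Pc = R·M2+t = (+0.37832, +0.05206, +1.03520); u = 490.4·(+0.37832)/1.03520 + 339.2 = 518.4212, v = 768.9·(+0.05206)/1.03520 + 237.1 = 275.7712
M3: Pc = R·M3+t = (+0.23435, +0.05033, +0.99312); u = 490.4·(+0.23435)/0.99312 + 339.2 = 454.9225, v = 768.9·(+0.05033)/0.99312 + 237.1 = 276.0629

c0=(456.85, 393.58) c1=(520.93, 388.46) c2=(518.42, 275.77) c3=(454.92, 276.06)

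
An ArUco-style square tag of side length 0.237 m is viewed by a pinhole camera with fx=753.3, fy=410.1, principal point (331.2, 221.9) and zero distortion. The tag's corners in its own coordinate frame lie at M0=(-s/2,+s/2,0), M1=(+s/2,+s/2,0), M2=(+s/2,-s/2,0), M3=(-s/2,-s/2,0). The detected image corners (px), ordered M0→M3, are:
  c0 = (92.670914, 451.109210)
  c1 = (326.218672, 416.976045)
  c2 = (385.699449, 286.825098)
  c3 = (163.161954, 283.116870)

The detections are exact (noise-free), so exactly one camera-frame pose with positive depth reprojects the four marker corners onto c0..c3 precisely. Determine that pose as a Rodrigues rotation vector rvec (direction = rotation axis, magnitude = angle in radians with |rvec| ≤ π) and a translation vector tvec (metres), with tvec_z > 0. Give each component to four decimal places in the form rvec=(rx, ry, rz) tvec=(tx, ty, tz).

Intrinsics K: fx=753.3, fy=410.1, cx=331.2, cy=221.9
Marker side s = 0.237 m; corners in marker frame (Z=0):
  M0 = (-0.1185, +0.1185, 0)
  M1 = (+0.1185, +0.1185, 0)
  M2 = (+0.1185, -0.1185, 0)
  M3 = (-0.1185, -0.1185, 0)
Detected image corners:
  c0 = (92.670914, 451.109210) px
  c1 = (326.218672, 416.976045) px
  c2 = (385.699449, 286.825098) px
  c3 = (163.161954, 283.116870) px
Planar DLT: solve 8×8 A·h = b for H (H[2,2]=1):
  H  [+1224.21000 -245.92987 +256.15133]
  H  [+323.72108 +656.34707 +359.45522]
  H  [+1.08175 +0.10455 +1.00000]
B = K⁻¹H; ‖b₁‖=1.591610, ‖b₂‖=1.591610; λ = 2/(‖b₁‖+‖b₂‖) = 0.628295, sign → tz>0 ⇒ λ=+0.628295
r₁ = λ·B[:,0] = (+0.72224,+0.12820,+0.67966); r₂ = λ·B[:,1] = (-0.23400,+0.97001,+0.06569)
r₃ = r₁×r₂ = (-0.65086,-0.20648,+0.73058); SVD([r₁ r₂ r₃]) → R = UVᵀ:
  R  [+0.72224 -0.23400 -0.65086]
  R  [+0.12820 +0.97001 -0.20648]
  R  [+0.67966 +0.06569 +0.73058]
t = (-0.06259, +0.21074, +0.62829) m
tr R = 2.422832; θ = arccos((tr R − 1)/2) = 0.779285 rad = 44.650°
axis k = ((R−Rᵀ)₃₂, (R−Rᵀ)₁₃, (R−Rᵀ)₂₁) / (2 sinθ) = (+0.193642, -0.946623, +0.257696)
rvec = θ·k = (+0.150902, -0.737690, +0.200819)

rvec=(0.1509, -0.7377, 0.2008) tvec=(-0.0626, 0.2107, 0.6283)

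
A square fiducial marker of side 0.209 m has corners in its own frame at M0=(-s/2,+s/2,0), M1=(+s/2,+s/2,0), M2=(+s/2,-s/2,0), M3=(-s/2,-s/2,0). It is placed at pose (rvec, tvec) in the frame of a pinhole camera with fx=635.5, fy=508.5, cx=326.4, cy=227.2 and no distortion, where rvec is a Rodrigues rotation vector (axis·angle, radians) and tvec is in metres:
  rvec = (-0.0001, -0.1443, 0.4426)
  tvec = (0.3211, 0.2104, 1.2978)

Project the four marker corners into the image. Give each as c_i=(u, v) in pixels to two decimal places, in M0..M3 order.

Intrinsics K: fx=635.5, fy=508.5, cx=326.4, cy=227.2
Marker side s = 0.209 m; corners in marker frame (Z=0):
  M0 = (-0.1045, +0.1045, 0)
  M1 = (+0.1045, +0.1045, 0)
  M2 = (+0.1045, -0.1045, 0)
  M3 = (-0.1045, -0.1045, 0)
rvec = (-0.0001, -0.1443, 0.4426), |rvec| = θ = 0.46553 rad = 26.673°
Rodrigues: sinθ=0.44890, 1−cosθ=0.10642; R = I + sinθ·[k]× + (1−cosθ)·[k]×²:
    [+0.89358 -0.42678 -0.13917]
    [+0.42679 +0.90381 -0.03126]
    [+0.13912 -0.03146 +0.98978]
t = (0.3211, 0.2104, 1.2978) m
M0: Pc = R·M0+t = (+0.18312, +0.26025, +1.27997); u = 635.5·(+0.18312)/1.27997 + 326.4 = 417.3191, v = 508.5·(+0.26025)/1.27997 + 227.2 = 330.5897
M1: Pc = R·M1+t = (+0.36988, +0.34945, +1.30905); u = 635.5·(+0.36988)/1.30905 + 326.4 = 505.9648, v = 508.5·(+0.34945)/1.30905 + 227.2 = 362.9428
M2: Pc = R·M2+t = (+0.45908, +0.16055, +1.31563); u = 635.5·(+0.45908)/1.31563 + 326.4 = 548.1531, v = 508.5·(+0.16055)/1.31563 + 227.2 = 289.2546
M3: Pc = R·M3+t = (+0.27232, +0.07135, +1.28655); u = 635.5·(+0.27232)/1.28655 + 326.4 = 460.9138, v = 508.5·(+0.07135)/1.28655 + 227.2 = 255.4015

c0=(417.32, 330.59) c1=(505.96, 362.94) c2=(548.15, 289.25) c3=(460.91, 255.40)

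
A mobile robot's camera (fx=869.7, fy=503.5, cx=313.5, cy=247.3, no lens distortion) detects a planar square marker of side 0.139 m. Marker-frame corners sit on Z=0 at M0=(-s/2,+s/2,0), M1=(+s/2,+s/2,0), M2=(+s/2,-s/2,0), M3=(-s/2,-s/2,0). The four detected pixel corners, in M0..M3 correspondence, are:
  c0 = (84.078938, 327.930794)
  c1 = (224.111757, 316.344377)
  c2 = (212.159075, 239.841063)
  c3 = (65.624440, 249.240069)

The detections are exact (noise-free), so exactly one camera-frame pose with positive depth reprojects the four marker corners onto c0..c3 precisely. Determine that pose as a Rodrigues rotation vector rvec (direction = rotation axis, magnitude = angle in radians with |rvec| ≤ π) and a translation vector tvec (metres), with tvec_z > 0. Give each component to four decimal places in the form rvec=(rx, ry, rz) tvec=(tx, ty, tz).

rvec=(0.2521, -0.2232, -0.0873) tvec=(-0.1626, 0.0623, 0.8538)

Intrinsics K: fx=869.7, fy=503.5, cx=313.5, cy=247.3
Marker side s = 0.139 m; corners in marker frame (Z=0):
  M0 = (-0.0695, +0.0695, 0)
  M1 = (+0.0695, +0.0695, 0)
  M2 = (+0.0695, -0.0695, 0)
  M3 = (-0.0695, -0.0695, 0)
Detected image corners:
  c0 = (84.078938, 327.930794) px
  c1 = (224.111757, 316.344377) px
  c2 = (212.159075, 239.841063) px
  c3 = (65.624440, 249.240069) px
Planar DLT: solve 8×8 A·h = b for H (H[2,2]=1):
  H  [+1065.99362 +153.02189 +147.86455]
  H  [-6.67219 +643.29692 +284.06094]
  H  [+0.24345 +0.30062 +1.00000]
B = K⁻¹H; ‖b₁‖=1.171252, ‖b₂‖=1.171252; λ = 2/(‖b₁‖+‖b₂‖) = 0.853787, sign → tz>0 ⇒ λ=+0.853787
r₁ = λ·B[:,0] = (+0.97156,-0.11340,+0.20786); r₂ = λ·B[:,1] = (+0.05770,+0.96478,+0.25667)
r₃ = r₁×r₂ = (-0.22964,-0.23738,+0.94388); SVD([r₁ r₂ r₃]) → R = UVᵀ:
  R  [+0.97156 +0.05770 -0.22964]
  R  [-0.11340 +0.96478 -0.23738]
  R  [+0.20786 +0.25667 +0.94388]
t = (-0.16260, +0.06234, +0.85379) m
tr R = 2.880224; θ = arccos((tr R − 1)/2) = 0.347838 rad = 19.930°
axis k = ((R−Rᵀ)₃₂, (R−Rᵀ)₁₃, (R−Rᵀ)₂₁) / (2 sinθ) = (+0.724687, -0.641743, -0.250987)
rvec = θ·k = (+0.252074, -0.223223, -0.087303)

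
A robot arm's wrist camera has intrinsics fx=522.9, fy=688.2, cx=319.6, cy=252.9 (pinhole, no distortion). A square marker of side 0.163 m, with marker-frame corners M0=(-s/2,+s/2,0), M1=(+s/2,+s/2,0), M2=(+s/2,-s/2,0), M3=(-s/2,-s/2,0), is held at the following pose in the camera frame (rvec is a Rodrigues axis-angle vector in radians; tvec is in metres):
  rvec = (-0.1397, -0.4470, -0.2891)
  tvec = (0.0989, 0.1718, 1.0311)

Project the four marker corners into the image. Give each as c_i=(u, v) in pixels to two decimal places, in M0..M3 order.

Intrinsics K: fx=522.9, fy=688.2, cx=319.6, cy=252.9
Marker side s = 0.163 m; corners in marker frame (Z=0):
  M0 = (-0.0815, +0.0815, 0)
  M1 = (+0.0815, +0.0815, 0)
  M2 = (+0.0815, -0.0815, 0)
  M3 = (-0.0815, -0.0815, 0)
rvec = (-0.1397, -0.4470, -0.2891), |rvec| = θ = 0.55037 rad = 31.534°
Rodrigues: sinθ=0.52300, 1−cosθ=0.14767; R = I + sinθ·[k]× + (1−cosθ)·[k]×²:
    [+0.86185 +0.30517 -0.40508]
    [-0.24428 +0.94974 +0.19575]
    [+0.44446 -0.06975 +0.89308]
t = (0.0989, 0.1718, 1.0311) m
M0: Pc = R·M0+t = (+0.05353, +0.26911, +0.98919); u = 522.9·(+0.05353)/0.98919 + 319.6 = 347.8970, v = 688.2·(+0.26911)/0.98919 + 252.9 = 440.1271
M1: Pc = R·M1+t = (+0.19401, +0.22929, +1.06164); u = 522.9·(+0.19401)/1.06164 + 319.6 = 415.1586, v = 688.2·(+0.22929)/1.06164 + 252.9 = 401.5388
M2: Pc = R·M2+t = (+0.14427, +0.07449, +1.07301); u = 522.9·(+0.14427)/1.07301 + 319.6 = 389.9055, v = 688.2·(+0.07449)/1.07301 + 252.9 = 300.6741
M3: Pc = R·M3+t = (+0.00379, +0.11431, +1.00056); u = 522.9·(+0.00379)/1.00056 + 319.6 = 321.5798, v = 688.2·(+0.11431)/1.00056 + 252.9 = 331.5206

c0=(347.90, 440.13) c1=(415.16, 401.54) c2=(389.91, 300.67) c3=(321.58, 331.52)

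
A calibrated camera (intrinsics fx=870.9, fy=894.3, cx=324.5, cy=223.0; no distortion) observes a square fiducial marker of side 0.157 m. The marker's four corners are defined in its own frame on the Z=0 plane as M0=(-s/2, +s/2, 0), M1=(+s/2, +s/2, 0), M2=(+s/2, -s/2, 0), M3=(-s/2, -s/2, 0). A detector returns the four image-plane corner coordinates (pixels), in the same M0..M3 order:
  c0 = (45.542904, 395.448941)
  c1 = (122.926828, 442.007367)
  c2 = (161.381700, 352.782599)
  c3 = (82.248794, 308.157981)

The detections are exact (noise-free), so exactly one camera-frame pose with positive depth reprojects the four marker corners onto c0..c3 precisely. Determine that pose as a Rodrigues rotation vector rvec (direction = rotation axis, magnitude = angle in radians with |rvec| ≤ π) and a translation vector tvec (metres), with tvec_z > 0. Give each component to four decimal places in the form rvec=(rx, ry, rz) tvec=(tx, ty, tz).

Intrinsics K: fx=870.9, fy=894.3, cx=324.5, cy=223.0
Marker side s = 0.157 m; corners in marker frame (Z=0):
  M0 = (-0.0785, +0.0785, 0)
  M1 = (+0.0785, +0.0785, 0)
  M2 = (+0.0785, -0.0785, 0)
  M3 = (-0.0785, -0.0785, 0)
Detected image corners:
  c0 = (45.542904, 395.448941) px
  c1 = (122.926828, 442.007367) px
  c2 = (161.381700, 352.782599) px
  c3 = (82.248794, 308.157981) px
Planar DLT: solve 8×8 A·h = b for H (H[2,2]=1):
  H  [+480.84442 -233.07239 +102.41158]
  H  [+226.46223 +584.67972 +374.50278]
  H  [-0.17074 +0.06036 +1.00000]
B = K⁻¹H; ‖b₁‖=0.704123, ‖b₂‖=0.704123; λ = 2/(‖b₁‖+‖b₂‖) = 1.420206, sign → tz>0 ⇒ λ=+1.420206
r₁ = λ·B[:,0] = (+0.87448,+0.42010,-0.24249); r₂ = λ·B[:,1] = (-0.41202,+0.90713,+0.08572)
r₃ = r₁×r₂ = (+0.25598,+0.02495,+0.96636); SVD([r₁ r₂ r₃]) → R = UVᵀ:
  R  [+0.87448 -0.41202 +0.25598]
  R  [+0.42010 +0.90713 +0.02495]
  R  [-0.24249 +0.08572 +0.96636]
t = (-0.36217, +0.24060, +1.42021) m
tr R = 2.747975; θ = arccos((tr R − 1)/2) = 0.507448 rad = 29.075°
axis k = ((R−Rᵀ)₃₂, (R−Rᵀ)₁₃, (R−Rᵀ)₂₁) / (2 sinθ) = (+0.062532, +0.512876, +0.856182)
rvec = θ·k = (+0.031732, +0.260258, +0.434468)

rvec=(0.0317, 0.2603, 0.4345) tvec=(-0.3622, 0.2406, 1.4202)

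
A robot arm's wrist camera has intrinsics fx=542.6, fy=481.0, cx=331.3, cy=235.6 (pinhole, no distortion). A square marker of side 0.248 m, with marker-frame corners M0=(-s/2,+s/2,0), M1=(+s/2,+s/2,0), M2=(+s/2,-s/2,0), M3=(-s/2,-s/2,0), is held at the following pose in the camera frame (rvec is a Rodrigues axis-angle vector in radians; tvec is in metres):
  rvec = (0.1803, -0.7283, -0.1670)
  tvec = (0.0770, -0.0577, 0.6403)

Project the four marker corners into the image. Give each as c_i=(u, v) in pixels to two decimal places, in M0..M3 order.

Intrinsics K: fx=542.6, fy=481.0, cx=331.3, cy=235.6
Marker side s = 0.248 m; corners in marker frame (Z=0):
  M0 = (-0.1240, +0.1240, 0)
  M1 = (+0.1240, +0.1240, 0)
  M2 = (+0.1240, -0.1240, 0)
  M3 = (-0.1240, -0.1240, 0)
rvec = (0.1803, -0.7283, -0.1670), |rvec| = θ = 0.76865 rad = 44.040°
Rodrigues: sinθ=0.69516, 1−cosθ=0.28115; R = I + sinθ·[k]× + (1−cosθ)·[k]×²:
    [+0.73432 +0.08855 -0.67300]
    [-0.21352 +0.97126 -0.10519]
    [+0.64435 +0.22094 +0.73212]
t = (0.0770, -0.0577, 0.6403) m
M0: Pc = R·M0+t = (-0.00308, +0.08921, +0.58780); u = 542.6·(-0.00308)/0.58780 + 331.3 = 328.4606, v = 481.0·(+0.08921)/0.58780 + 235.6 = 308.6036
M1: Pc = R·M1+t = (+0.17904, +0.03626, +0.74760); u = 542.6·(+0.17904)/0.74760 + 331.3 = 461.2430, v = 481.0·(+0.03626)/0.74760 + 235.6 = 258.9292
M2: Pc = R·M2+t = (+0.15708, -0.20461, +0.69280); u = 542.6·(+0.15708)/0.69280 + 331.3 = 454.3212, v = 481.0·(-0.20461)/0.69280 + 235.6 = 93.5411
M3: Pc = R·M3+t = (-0.02504, -0.15166, +0.53300); u = 542.6·(-0.02504)/0.53300 + 331.3 = 305.8135, v = 481.0·(-0.15166)/0.53300 + 235.6 = 98.7377

c0=(328.46, 308.60) c1=(461.24, 258.93) c2=(454.32, 93.54) c3=(305.81, 98.74)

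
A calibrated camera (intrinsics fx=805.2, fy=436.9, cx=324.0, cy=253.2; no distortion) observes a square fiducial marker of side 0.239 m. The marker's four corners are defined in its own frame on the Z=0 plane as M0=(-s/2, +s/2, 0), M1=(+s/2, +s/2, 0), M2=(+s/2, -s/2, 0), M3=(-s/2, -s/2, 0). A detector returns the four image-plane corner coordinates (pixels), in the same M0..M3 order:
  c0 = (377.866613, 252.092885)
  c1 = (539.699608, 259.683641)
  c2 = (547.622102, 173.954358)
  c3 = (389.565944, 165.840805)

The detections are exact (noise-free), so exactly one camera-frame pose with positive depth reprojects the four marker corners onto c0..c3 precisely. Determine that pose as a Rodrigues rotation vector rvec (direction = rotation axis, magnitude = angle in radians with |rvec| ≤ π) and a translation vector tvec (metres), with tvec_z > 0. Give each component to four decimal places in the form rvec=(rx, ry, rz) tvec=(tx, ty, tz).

Intrinsics K: fx=805.2, fy=436.9, cx=324.0, cy=253.2
Marker side s = 0.239 m; corners in marker frame (Z=0):
  M0 = (-0.1195, +0.1195, 0)
  M1 = (+0.1195, +0.1195, 0)
  M2 = (+0.1195, -0.1195, 0)
  M3 = (-0.1195, -0.1195, 0)
Detected image corners:
  c0 = (377.866613, 252.092885) px
  c1 = (539.699608, 259.683641) px
  c2 = (547.622102, 173.954358) px
  c3 = (389.565944, 165.840805) px
Planar DLT: solve 8×8 A·h = b for H (H[2,2]=1):
  H  [+685.02255 -85.85566 +464.07274]
  H  [+40.16226 +339.20266 +212.41217]
  H  [+0.03427 -0.09670 +1.00000]
B = K⁻¹H; ‖b₁‖=0.840755, ‖b₂‖=0.840755; λ = 2/(‖b₁‖+‖b₂‖) = 1.189407, sign → tz>0 ⇒ λ=+1.189407
r₁ = λ·B[:,0] = (+0.99549,+0.08572,+0.04076); r₂ = λ·B[:,1] = (-0.08054,+0.99009,-0.11501)
r₃ = r₁×r₂ = (-0.05021,+0.11121,+0.99253); SVD([r₁ r₂ r₃]) → R = UVᵀ:
  R  [+0.99549 -0.08054 -0.05021]
  R  [+0.08572 +0.99009 +0.11121]
  R  [+0.04076 -0.11501 +0.99253]
t = (+0.20691, -0.11104, +1.18941) m
tr R = 2.978106; θ = arccos((tr R − 1)/2) = 0.148101 rad = 8.486°
axis k = ((R−Rᵀ)₃₂, (R−Rᵀ)₁₃, (R−Rᵀ)₂₁) / (2 sinθ) = (-0.766557, -0.308254, +0.563356)
rvec = θ·k = (-0.113528, -0.045653, +0.083434)

rvec=(-0.1135, -0.0457, 0.0834) tvec=(0.2069, -0.1110, 1.1894)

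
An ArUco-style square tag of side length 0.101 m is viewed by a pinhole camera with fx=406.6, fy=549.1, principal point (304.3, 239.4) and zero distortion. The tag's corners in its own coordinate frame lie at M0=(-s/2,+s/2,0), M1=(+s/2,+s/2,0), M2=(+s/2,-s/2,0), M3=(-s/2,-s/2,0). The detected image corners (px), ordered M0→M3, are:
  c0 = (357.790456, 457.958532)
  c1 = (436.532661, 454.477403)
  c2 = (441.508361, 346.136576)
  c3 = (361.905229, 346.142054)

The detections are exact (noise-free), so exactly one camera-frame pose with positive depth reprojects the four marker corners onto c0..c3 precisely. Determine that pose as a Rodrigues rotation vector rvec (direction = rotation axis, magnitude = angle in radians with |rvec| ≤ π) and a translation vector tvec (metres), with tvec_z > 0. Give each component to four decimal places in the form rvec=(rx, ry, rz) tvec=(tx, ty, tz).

Intrinsics K: fx=406.6, fy=549.1, cx=304.3, cy=239.4
Marker side s = 0.101 m; corners in marker frame (Z=0):
  M0 = (-0.0505, +0.0505, 0)
  M1 = (+0.0505, +0.0505, 0)
  M2 = (+0.0505, -0.0505, 0)
  M3 = (-0.0505, -0.0505, 0)
Detected image corners:
  c0 = (357.790456, 457.958532) px
  c1 = (436.532661, 454.477403) px
  c2 = (441.508361, 346.136576) px
  c3 = (361.905229, 346.142054) px
Planar DLT: solve 8×8 A·h = b for H (H[2,2]=1):
  H  [+909.52571 +5.14886 +400.04868]
  H  [+108.84411 +1140.05252 +401.51424]
  H  [+0.31461 +0.12573 +1.00000]
B = K⁻¹H; ‖b₁‖=2.026948, ‖b₂‖=2.026948; λ = 2/(‖b₁‖+‖b₂‖) = 0.493353, sign → tz>0 ⇒ λ=+0.493353
r₁ = λ·B[:,0] = (+0.98742,+0.03012,+0.15521); r₂ = λ·B[:,1] = (-0.04017,+0.99727,+0.06203)
r₃ = r₁×r₂ = (-0.15292,-0.06748,+0.98593); SVD([r₁ r₂ r₃]) → R = UVᵀ:
  R  [+0.98742 -0.04017 -0.15292]
  R  [+0.03012 +0.99727 -0.06748]
  R  [+0.15521 +0.06203 +0.98593]
t = (+0.11618, +0.14566, +0.49335) m
tr R = 2.970619; θ = arccos((tr R − 1)/2) = 0.171618 rad = 9.833°
axis k = ((R−Rᵀ)₃₂, (R−Rᵀ)₁₃, (R−Rᵀ)₂₁) / (2 sinθ) = (+0.379175, -0.902146, +0.205814)
rvec = θ·k = (+0.065073, -0.154825, +0.035322)

rvec=(0.0651, -0.1548, 0.0353) tvec=(0.1162, 0.1457, 0.4934)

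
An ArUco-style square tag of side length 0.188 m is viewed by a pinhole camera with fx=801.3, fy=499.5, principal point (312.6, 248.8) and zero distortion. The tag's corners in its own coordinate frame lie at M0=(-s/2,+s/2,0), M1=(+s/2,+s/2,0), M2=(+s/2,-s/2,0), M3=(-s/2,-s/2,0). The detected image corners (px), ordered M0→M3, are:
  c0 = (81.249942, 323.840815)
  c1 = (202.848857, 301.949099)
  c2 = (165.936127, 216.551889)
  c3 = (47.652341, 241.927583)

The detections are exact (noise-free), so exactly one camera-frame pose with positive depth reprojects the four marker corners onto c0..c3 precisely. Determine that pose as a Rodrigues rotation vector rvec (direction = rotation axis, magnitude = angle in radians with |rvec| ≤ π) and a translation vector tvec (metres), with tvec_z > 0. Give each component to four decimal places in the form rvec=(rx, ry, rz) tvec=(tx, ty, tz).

rvec=(-0.0440, 0.2760, -0.2854) tvec=(-0.2559, 0.0481, 1.0809)

Intrinsics K: fx=801.3, fy=499.5, cx=312.6, cy=248.8
Marker side s = 0.188 m; corners in marker frame (Z=0):
  M0 = (-0.0940, +0.0940, 0)
  M1 = (+0.0940, +0.0940, 0)
  M2 = (+0.0940, -0.0940, 0)
  M3 = (-0.0940, -0.0940, 0)
Detected image corners:
  c0 = (81.249942, 323.840815) px
  c1 = (202.848857, 301.949099) px
  c2 = (165.936127, 216.551889) px
  c3 = (47.652341, 241.927583) px
Planar DLT: solve 8×8 A·h = b for H (H[2,2]=1):
  H  [+607.70231 +177.91683 +122.92727]
  H  [-191.61684 +424.26368 +271.03981]
  H  [-0.24289 -0.07562 +1.00000]
B = K⁻¹H; ‖b₁‖=0.925116, ‖b₂‖=0.925116; λ = 2/(‖b₁‖+‖b₂‖) = 1.080946, sign → tz>0 ⇒ λ=+1.080946
r₁ = λ·B[:,0] = (+0.92221,-0.28389,-0.26255); r₂ = λ·B[:,1] = (+0.27190,+0.95885,-0.08175)
r₃ = r₁×r₂ = (+0.27495,+0.00400,+0.96145); SVD([r₁ r₂ r₃]) → R = UVᵀ:
  R  [+0.92221 +0.27190 +0.27495]
  R  [-0.28389 +0.95885 +0.00400]
  R  [-0.26255 -0.08175 +0.96145]
t = (-0.25587, +0.04813, +1.08095) m
tr R = 2.842507; θ = arccos((tr R − 1)/2) = 0.399506 rad = 22.890°
axis k = ((R−Rᵀ)₃₂, (R−Rᵀ)₁₃, (R−Rᵀ)₂₁) / (2 sinθ) = (-0.110223, +0.690947, -0.714453)
rvec = θ·k = (-0.044035, +0.276037, -0.285428)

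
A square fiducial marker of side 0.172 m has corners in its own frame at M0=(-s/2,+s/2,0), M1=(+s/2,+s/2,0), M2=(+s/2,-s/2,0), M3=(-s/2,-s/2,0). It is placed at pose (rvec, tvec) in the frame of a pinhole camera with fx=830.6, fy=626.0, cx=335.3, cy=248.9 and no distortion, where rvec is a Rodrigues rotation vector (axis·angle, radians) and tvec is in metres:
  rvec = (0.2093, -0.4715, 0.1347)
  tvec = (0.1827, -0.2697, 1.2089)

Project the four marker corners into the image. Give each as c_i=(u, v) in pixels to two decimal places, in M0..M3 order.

c0=(399.59, 146.71) c1=(495.35, 160.00) c2=(519.55, 73.31) c3=(423.06, 53.71)

Intrinsics K: fx=830.6, fy=626.0, cx=335.3, cy=248.9
Marker side s = 0.172 m; corners in marker frame (Z=0):
  M0 = (-0.0860, +0.0860, 0)
  M1 = (+0.0860, +0.0860, 0)
  M2 = (+0.0860, -0.0860, 0)
  M3 = (-0.0860, -0.0860, 0)
rvec = (0.2093, -0.4715, 0.1347), |rvec| = θ = 0.53316 rad = 30.548°
Rodrigues: sinθ=0.50826, 1−cosθ=0.13880; R = I + sinθ·[k]× + (1−cosθ)·[k]×²:
    [+0.88259 -0.17659 -0.43571]
    [+0.08022 +0.96975 -0.23053]
    [+0.46324 +0.16851 +0.87006]
t = (0.1827, -0.2697, 1.2089) m
M0: Pc = R·M0+t = (+0.09161, -0.19320, +1.18355); u = 830.6·(+0.09161)/1.18355 + 335.3 = 399.5905, v = 626.0·(-0.19320)/1.18355 + 248.9 = 146.7132
M1: Pc = R·M1+t = (+0.24342, -0.17940, +1.26323); u = 830.6·(+0.24342)/1.26323 + 335.3 = 495.3510, v = 626.0·(-0.17940)/1.26323 + 248.9 = 159.9964
M2: Pc = R·M2+t = (+0.27379, -0.34620, +1.23425); u = 830.6·(+0.27379)/1.23425 + 335.3 = 519.5500, v = 626.0·(-0.34620)/1.23425 + 248.9 = 73.3105
M3: Pc = R·M3+t = (+0.12198, -0.36000, +1.15457); u = 830.6·(+0.12198)/1.15457 + 335.3 = 423.0556, v = 626.0·(-0.36000)/1.15457 + 248.9 = 53.7114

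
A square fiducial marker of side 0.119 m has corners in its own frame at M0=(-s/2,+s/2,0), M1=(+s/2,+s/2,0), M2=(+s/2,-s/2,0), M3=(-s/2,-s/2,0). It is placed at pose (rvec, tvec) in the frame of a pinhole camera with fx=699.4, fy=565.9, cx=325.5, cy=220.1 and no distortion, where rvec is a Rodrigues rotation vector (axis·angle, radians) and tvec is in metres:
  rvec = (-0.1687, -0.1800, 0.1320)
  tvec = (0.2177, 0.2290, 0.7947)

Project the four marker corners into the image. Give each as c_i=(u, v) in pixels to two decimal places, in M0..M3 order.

Intrinsics K: fx=699.4, fy=565.9, cx=325.5, cy=220.1
Marker side s = 0.119 m; corners in marker frame (Z=0):
  M0 = (-0.0595, +0.0595, 0)
  M1 = (+0.0595, +0.0595, 0)
  M2 = (+0.0595, -0.0595, 0)
  M3 = (-0.0595, -0.0595, 0)
rvec = (-0.1687, -0.1800, 0.1320), |rvec| = θ = 0.27979 rad = 16.031°
Rodrigues: sinθ=0.27616, 1−cosθ=0.03889; R = I + sinθ·[k]× + (1−cosθ)·[k]×²:
    [+0.97525 -0.11520 -0.18872]
    [+0.14537 +0.97721 +0.15470]
    [+0.16660 -0.17831 +0.96977]
t = (0.2177, 0.2290, 0.7947) m
M0: Pc = R·M0+t = (+0.15282, +0.27849, +0.77418); u = 699.4·(+0.15282)/0.77418 + 325.5 = 463.5575, v = 565.9·(+0.27849)/0.77418 + 220.1 = 423.6708
M1: Pc = R·M1+t = (+0.26887, +0.29579, +0.79400); u = 699.4·(+0.26887)/0.79400 + 325.5 = 562.3375, v = 565.9·(+0.29579)/0.79400 + 220.1 = 430.9171
M2: Pc = R·M2+t = (+0.28258, +0.17951, +0.81522); u = 699.4·(+0.28258)/0.81522 + 325.5 = 567.9342, v = 565.9·(+0.17951)/0.81522 + 220.1 = 344.7068
M3: Pc = R·M3+t = (+0.16653, +0.16221, +0.79540); u = 699.4·(+0.16653)/0.79540 + 325.5 = 471.9288, v = 565.9·(+0.16221)/0.79540 + 220.1 = 335.5050

c0=(463.56, 423.67) c1=(562.34, 430.92) c2=(567.93, 344.71) c3=(471.93, 335.51)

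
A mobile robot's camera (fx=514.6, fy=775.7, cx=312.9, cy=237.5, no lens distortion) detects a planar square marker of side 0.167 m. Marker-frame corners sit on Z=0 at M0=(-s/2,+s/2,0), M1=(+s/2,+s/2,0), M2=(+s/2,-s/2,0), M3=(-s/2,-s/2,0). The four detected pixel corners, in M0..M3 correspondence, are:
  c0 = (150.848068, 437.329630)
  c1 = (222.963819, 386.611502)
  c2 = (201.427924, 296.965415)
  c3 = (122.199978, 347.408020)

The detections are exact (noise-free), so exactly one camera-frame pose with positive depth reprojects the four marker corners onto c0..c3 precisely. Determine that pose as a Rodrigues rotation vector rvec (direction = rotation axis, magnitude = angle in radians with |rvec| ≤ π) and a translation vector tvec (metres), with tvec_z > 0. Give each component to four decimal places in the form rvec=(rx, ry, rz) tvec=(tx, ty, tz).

rvec=(0.4917, -0.4127, -0.3014) tvec=(-0.2904, 0.1837, 1.0896)

Intrinsics K: fx=514.6, fy=775.7, cx=312.9, cy=237.5
Marker side s = 0.167 m; corners in marker frame (Z=0):
  M0 = (-0.0835, +0.0835, 0)
  M1 = (+0.0835, +0.0835, 0)
  M2 = (+0.0835, -0.0835, 0)
  M3 = (-0.0835, -0.0835, 0)
Detected image corners:
  c0 = (150.848068, 437.329630) px
  c1 = (222.963819, 386.611502) px
  c2 = (201.427924, 296.965415) px
  c3 = (122.199978, 347.408020) px
Planar DLT: solve 8×8 A·h = b for H (H[2,2]=1):
  H  [+501.57101 +231.53761 +175.74428]
  H  [-199.15949 +709.79746 +368.24013]
  H  [+0.28263 +0.46908 +1.00000]
B = K⁻¹H; ‖b₁‖=0.917745, ‖b₂‖=0.917746; λ = 2/(‖b₁‖+‖b₂‖) = 1.089627, sign → tz>0 ⇒ λ=+1.089627
r₁ = λ·B[:,0] = (+0.87478,-0.37405,+0.30797); r₂ = λ·B[:,1] = (+0.17948,+0.84056,+0.51112)
r₃ = r₁×r₂ = (-0.45005,-0.39185,+0.80244); SVD([r₁ r₂ r₃]) → R = UVᵀ:
  R  [+0.87478 +0.17948 -0.45005]
  R  [-0.37405 +0.84056 -0.39185]
  R  [+0.30797 +0.51112 +0.80244]
t = (-0.29042, +0.18365, +1.08963) m
tr R = 2.517783; θ = arccos((tr R − 1)/2) = 0.709187 rad = 40.633°
axis k = ((R−Rᵀ)₃₂, (R−Rᵀ)₁₃, (R−Rᵀ)₂₁) / (2 sinθ) = (+0.693292, -0.582000, -0.424996)
rvec = θ·k = (+0.491674, -0.412747, -0.301402)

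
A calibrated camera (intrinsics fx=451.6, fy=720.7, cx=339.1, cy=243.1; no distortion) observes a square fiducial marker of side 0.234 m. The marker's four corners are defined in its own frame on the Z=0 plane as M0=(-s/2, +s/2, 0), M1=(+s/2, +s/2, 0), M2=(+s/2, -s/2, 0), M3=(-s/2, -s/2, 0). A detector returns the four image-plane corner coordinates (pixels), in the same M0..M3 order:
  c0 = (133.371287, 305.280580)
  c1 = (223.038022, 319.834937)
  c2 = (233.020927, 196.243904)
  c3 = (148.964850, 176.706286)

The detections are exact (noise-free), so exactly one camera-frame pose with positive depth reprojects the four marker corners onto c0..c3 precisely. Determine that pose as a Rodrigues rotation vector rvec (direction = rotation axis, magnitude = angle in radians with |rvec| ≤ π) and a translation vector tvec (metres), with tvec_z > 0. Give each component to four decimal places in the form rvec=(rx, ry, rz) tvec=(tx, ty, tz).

rvec=(-0.3103, -0.2798, 0.0915) tvec=(-0.4321, 0.0085, 1.2730)

Intrinsics K: fx=451.6, fy=720.7, cx=339.1, cy=243.1
Marker side s = 0.234 m; corners in marker frame (Z=0):
  M0 = (-0.1170, +0.1170, 0)
  M1 = (+0.1170, +0.1170, 0)
  M2 = (+0.1170, -0.1170, 0)
  M3 = (-0.1170, -0.1170, 0)
Detected image corners:
  c0 = (133.371287, 305.280580) px
  c1 = (223.038022, 319.834937) px
  c2 = (233.020927, 196.243904) px
  c3 = (148.964850, 176.706286) px
Planar DLT: solve 8×8 A·h = b for H (H[2,2]=1):
  H  [+408.18302 -99.82816 +185.81047]
  H  [+123.60512 +477.11439 +247.90161]
  H  [+0.20220 -0.24627 +1.00000]
B = K⁻¹H; ‖b₁‖=0.785561, ‖b₂‖=0.785561; λ = 2/(‖b₁‖+‖b₂‖) = 1.272975, sign → tz>0 ⇒ λ=+1.272975
r₁ = λ·B[:,0] = (+0.95732,+0.13150,+0.25740); r₂ = λ·B[:,1] = (-0.04600,+0.94847,-0.31350)
r₃ = r₁×r₂ = (-0.28536,+0.28828,+0.91404); SVD([r₁ r₂ r₃]) → R = UVᵀ:
  R  [+0.95732 -0.04600 -0.28536]
  R  [+0.13150 +0.94847 +0.28828]
  R  [+0.25740 -0.31350 +0.91404]
t = (-0.43209, +0.00848, +1.27298) m
tr R = 2.819830; θ = arccos((tr R − 1)/2) = 0.427717 rad = 24.506°
axis k = ((R−Rᵀ)₃₂, (R−Rᵀ)₁₃, (R−Rᵀ)₂₁) / (2 sinθ) = (-0.725386, -0.654245, +0.213960)
rvec = θ·k = (-0.310260, -0.279831, +0.091514)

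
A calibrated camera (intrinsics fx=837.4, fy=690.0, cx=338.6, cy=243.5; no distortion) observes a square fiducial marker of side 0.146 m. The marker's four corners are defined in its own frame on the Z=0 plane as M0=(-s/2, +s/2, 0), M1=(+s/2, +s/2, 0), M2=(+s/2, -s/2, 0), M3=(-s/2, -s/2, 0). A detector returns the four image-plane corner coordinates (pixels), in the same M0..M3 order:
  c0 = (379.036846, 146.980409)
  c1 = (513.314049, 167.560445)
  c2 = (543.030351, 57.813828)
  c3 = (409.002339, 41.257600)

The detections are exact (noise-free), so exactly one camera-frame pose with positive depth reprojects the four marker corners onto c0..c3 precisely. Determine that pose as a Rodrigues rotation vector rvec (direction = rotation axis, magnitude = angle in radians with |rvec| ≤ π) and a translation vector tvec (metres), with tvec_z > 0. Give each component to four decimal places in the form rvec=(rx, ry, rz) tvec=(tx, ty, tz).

rvec=(-0.0852, 0.2135, 0.2227) tvec=(0.1301, -0.1828, 0.8976)

Intrinsics K: fx=837.4, fy=690.0, cx=338.6, cy=243.5
Marker side s = 0.146 m; corners in marker frame (Z=0):
  M0 = (-0.0730, +0.0730, 0)
  M1 = (+0.0730, +0.0730, 0)
  M2 = (+0.0730, -0.0730, 0)
  M3 = (-0.0730, -0.0730, 0)
Detected image corners:
  c0 = (379.036846, 146.980409) px
  c1 = (513.314049, 167.560445) px
  c2 = (543.030351, 57.813828) px
  c3 = (409.002339, 41.257600) px
Planar DLT: solve 8×8 A·h = b for H (H[2,2]=1):
  H  [+806.22224 -235.32408 +459.97290]
  H  [+101.85435 +730.72950 +102.97384]
  H  [-0.24426 -0.06706 +1.00000]
B = K⁻¹H; ‖b₁‖=1.114085, ‖b₂‖=1.114085; λ = 2/(‖b₁‖+‖b₂‖) = 0.897597, sign → tz>0 ⇒ λ=+0.897597
r₁ = λ·B[:,0] = (+0.95283,+0.20987,-0.21925); r₂ = λ·B[:,1] = (-0.22790,+0.97182,-0.06019)
r₃ = r₁×r₂ = (+0.20044,+0.10732,+0.97381); SVD([r₁ r₂ r₃]) → R = UVᵀ:
  R  [+0.95283 -0.22790 +0.20044]
  R  [+0.20987 +0.97182 +0.10732]
  R  [-0.21925 -0.06019 +0.97381]
t = (+0.13010, -0.18281, +0.89760) m
tr R = 2.898463; θ = arccos((tr R − 1)/2) = 0.320013 rad = 18.335°
axis k = ((R−Rᵀ)₃₂, (R−Rᵀ)₁₃, (R−Rᵀ)₂₁) / (2 sinθ) = (-0.266239, +0.667057, +0.695810)
rvec = θ·k = (-0.085200, +0.213467, +0.222668)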